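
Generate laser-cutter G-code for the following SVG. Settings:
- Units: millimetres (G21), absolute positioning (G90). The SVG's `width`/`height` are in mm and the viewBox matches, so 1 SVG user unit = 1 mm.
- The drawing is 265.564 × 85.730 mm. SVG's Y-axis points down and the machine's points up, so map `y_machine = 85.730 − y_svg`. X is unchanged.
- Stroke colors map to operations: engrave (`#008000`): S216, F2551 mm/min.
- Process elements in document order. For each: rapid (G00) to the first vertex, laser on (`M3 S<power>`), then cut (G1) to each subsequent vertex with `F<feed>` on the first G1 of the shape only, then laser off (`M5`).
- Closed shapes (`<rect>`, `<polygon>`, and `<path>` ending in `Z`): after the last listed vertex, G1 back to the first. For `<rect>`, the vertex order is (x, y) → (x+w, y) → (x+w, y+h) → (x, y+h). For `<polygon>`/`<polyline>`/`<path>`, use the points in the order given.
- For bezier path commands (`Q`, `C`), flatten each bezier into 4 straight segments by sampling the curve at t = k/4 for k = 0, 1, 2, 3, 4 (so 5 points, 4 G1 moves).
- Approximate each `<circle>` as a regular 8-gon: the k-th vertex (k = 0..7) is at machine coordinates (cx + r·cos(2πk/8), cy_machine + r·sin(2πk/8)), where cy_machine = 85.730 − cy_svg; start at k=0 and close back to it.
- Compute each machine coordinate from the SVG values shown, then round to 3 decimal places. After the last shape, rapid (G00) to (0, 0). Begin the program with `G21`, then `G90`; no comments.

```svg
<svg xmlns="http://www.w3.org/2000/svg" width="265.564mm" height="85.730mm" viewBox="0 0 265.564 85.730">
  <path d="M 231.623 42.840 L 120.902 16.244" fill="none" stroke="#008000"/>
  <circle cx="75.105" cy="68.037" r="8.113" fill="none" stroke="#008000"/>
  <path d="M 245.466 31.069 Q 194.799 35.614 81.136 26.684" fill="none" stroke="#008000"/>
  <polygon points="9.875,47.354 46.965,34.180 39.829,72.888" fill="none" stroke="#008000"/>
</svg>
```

Since the viewBox matches the mm dimensions, user units are millimetres directly. The only transform is the Y-flip y_m = 85.730 − y_svg.

Shape 1 is a line segment drawn with `<path>`. Its stroke #008000 means engrave at S216, F2551. After flipping Y the toolpath is (231.623,42.890) → (120.902,69.486).

Shape 2 is a circle drawn with `<circle>`. Its stroke #008000 means engrave at S216, F2551. After flipping Y the toolpath is (83.218,17.693) → (80.842,23.430) → (75.105,25.806) → (69.368,23.430) → (66.992,17.693) → (69.368,11.956) → (75.105,9.580) → (80.842,11.956) → (83.218,17.693), returning to the start.

Shape 3 is a quadratic bezier drawn with `<path>`. Its stroke #008000 means engrave at S216, F2551. After flipping Y the toolpath is (245.466,54.661) → (216.195,53.231) → (179.050,53.485) → (134.030,55.423) → (81.136,59.046).

Shape 4 is a regular polygon drawn with `<polygon>`. Its stroke #008000 means engrave at S216, F2551. After flipping Y the toolpath is (9.875,38.376) → (46.965,51.550) → (39.829,12.842) → (9.875,38.376), returning to the start.

G21
G90
G00 X231.623 Y42.890
M3 S216
G1 X120.902 Y69.486 F2551
M5
G00 X83.218 Y17.693
M3 S216
G1 X80.842 Y23.430 F2551
G1 X75.105 Y25.806
G1 X69.368 Y23.430
G1 X66.992 Y17.693
G1 X69.368 Y11.956
G1 X75.105 Y9.580
G1 X80.842 Y11.956
G1 X83.218 Y17.693
M5
G00 X245.466 Y54.661
M3 S216
G1 X216.195 Y53.231 F2551
G1 X179.050 Y53.485
G1 X134.030 Y55.423
G1 X81.136 Y59.046
M5
G00 X9.875 Y38.376
M3 S216
G1 X46.965 Y51.550 F2551
G1 X39.829 Y12.842
G1 X9.875 Y38.376
M5
G00 X0.000 Y0.000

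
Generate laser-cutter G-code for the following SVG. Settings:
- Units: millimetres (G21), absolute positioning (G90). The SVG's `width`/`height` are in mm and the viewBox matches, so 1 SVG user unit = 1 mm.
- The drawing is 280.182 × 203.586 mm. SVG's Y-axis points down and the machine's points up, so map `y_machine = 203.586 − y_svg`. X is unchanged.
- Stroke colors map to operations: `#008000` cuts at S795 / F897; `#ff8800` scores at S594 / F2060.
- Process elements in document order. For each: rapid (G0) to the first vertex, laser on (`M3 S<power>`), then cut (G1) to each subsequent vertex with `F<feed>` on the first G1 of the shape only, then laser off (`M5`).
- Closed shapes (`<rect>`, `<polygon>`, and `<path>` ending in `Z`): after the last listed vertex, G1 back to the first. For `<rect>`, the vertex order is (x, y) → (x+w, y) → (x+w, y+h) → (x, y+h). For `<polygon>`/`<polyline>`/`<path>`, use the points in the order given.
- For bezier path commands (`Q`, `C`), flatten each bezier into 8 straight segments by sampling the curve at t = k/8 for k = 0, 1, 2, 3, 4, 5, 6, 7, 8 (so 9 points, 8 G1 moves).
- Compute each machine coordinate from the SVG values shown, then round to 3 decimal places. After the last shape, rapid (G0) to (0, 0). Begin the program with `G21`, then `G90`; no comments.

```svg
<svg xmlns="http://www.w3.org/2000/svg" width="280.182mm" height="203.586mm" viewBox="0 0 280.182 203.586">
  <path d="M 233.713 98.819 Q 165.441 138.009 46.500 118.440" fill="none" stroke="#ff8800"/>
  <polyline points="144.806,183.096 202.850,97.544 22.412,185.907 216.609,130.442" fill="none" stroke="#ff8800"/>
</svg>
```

Since the viewBox matches the mm dimensions, user units are millimetres directly. The only transform is the Y-flip y_m = 203.586 − y_svg.

Shape 1 is a quadratic bezier drawn with `<path>`. Its stroke #ff8800 means score at S594, F2060. After flipping Y the toolpath is (233.713,104.767) → (215.853,95.888) → (196.410,88.844) → (175.384,83.637) → (152.774,80.267) → (128.580,78.732) → (102.804,79.034) → (75.444,81.172) → (46.500,85.146).

Shape 2 is a open polyline drawn with `<polyline>`. Its stroke #ff8800 means score at S594, F2060. After flipping Y the toolpath is (144.806,20.490) → (202.850,106.042) → (22.412,17.679) → (216.609,73.144).

G21
G90
G0 X233.713 Y104.767
M3 S594
G1 X215.853 Y95.888 F2060
G1 X196.410 Y88.844
G1 X175.384 Y83.637
G1 X152.774 Y80.267
G1 X128.580 Y78.732
G1 X102.804 Y79.034
G1 X75.444 Y81.172
G1 X46.500 Y85.146
M5
G0 X144.806 Y20.490
M3 S594
G1 X202.850 Y106.042 F2060
G1 X22.412 Y17.679
G1 X216.609 Y73.144
M5
G0 X0.000 Y0.000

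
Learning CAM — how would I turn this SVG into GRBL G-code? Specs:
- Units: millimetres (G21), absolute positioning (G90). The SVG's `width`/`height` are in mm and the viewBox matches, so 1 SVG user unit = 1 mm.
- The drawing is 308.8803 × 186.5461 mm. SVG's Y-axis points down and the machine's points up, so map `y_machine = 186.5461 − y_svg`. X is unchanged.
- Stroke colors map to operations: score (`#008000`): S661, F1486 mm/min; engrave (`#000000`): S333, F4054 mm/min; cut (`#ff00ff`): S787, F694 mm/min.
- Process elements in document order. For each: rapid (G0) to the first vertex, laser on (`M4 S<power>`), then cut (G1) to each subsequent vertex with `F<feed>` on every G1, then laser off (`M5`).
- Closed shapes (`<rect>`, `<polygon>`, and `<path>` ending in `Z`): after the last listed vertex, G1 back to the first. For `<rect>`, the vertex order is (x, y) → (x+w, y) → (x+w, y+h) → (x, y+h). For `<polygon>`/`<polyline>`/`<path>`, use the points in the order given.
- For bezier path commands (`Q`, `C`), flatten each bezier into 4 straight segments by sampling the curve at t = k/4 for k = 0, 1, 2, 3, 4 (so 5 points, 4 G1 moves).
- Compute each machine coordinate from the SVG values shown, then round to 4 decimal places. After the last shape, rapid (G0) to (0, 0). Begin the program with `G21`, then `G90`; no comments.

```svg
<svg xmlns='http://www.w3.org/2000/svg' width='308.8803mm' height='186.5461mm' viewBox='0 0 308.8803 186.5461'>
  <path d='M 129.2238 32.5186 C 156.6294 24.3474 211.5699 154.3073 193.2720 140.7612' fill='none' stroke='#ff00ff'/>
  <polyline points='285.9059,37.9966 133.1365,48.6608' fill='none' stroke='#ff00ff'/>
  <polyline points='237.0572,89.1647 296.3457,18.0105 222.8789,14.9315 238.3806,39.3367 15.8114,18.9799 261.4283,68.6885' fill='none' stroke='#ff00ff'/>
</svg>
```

Since the viewBox matches the mm dimensions, user units are millimetres directly. The only transform is the Y-flip y_m = 186.5461 − y_svg.

Shape 1 is a cubic bezier drawn with `<path>`. Its stroke #ff00ff means cut at S787, F694. After flipping Y the toolpath is (129.2238,154.0275) → (153.3662,138.6569) → (178.3867,97.8906) → (194.8378,58.1321) → (193.2720,45.7849).

Shape 2 is a line segment drawn with `<polyline>`. Its stroke #ff00ff means cut at S787, F694. After flipping Y the toolpath is (285.9059,148.5495) → (133.1365,137.8853).

Shape 3 is a open polyline drawn with `<polyline>`. Its stroke #ff00ff means cut at S787, F694. After flipping Y the toolpath is (237.0572,97.3814) → (296.3457,168.5356) → (222.8789,171.6146) → (238.3806,147.2094) → (15.8114,167.5662) → (261.4283,117.8576).

G21
G90
G0 X129.2238 Y154.0275
M4 S787
G1 X153.3662 Y138.6569 F694
G1 X178.3867 Y97.8906 F694
G1 X194.8378 Y58.1321 F694
G1 X193.2720 Y45.7849 F694
M5
G0 X285.9059 Y148.5495
M4 S787
G1 X133.1365 Y137.8853 F694
M5
G0 X237.0572 Y97.3814
M4 S787
G1 X296.3457 Y168.5356 F694
G1 X222.8789 Y171.6146 F694
G1 X238.3806 Y147.2094 F694
G1 X15.8114 Y167.5662 F694
G1 X261.4283 Y117.8576 F694
M5
G0 X0.0000 Y0.0000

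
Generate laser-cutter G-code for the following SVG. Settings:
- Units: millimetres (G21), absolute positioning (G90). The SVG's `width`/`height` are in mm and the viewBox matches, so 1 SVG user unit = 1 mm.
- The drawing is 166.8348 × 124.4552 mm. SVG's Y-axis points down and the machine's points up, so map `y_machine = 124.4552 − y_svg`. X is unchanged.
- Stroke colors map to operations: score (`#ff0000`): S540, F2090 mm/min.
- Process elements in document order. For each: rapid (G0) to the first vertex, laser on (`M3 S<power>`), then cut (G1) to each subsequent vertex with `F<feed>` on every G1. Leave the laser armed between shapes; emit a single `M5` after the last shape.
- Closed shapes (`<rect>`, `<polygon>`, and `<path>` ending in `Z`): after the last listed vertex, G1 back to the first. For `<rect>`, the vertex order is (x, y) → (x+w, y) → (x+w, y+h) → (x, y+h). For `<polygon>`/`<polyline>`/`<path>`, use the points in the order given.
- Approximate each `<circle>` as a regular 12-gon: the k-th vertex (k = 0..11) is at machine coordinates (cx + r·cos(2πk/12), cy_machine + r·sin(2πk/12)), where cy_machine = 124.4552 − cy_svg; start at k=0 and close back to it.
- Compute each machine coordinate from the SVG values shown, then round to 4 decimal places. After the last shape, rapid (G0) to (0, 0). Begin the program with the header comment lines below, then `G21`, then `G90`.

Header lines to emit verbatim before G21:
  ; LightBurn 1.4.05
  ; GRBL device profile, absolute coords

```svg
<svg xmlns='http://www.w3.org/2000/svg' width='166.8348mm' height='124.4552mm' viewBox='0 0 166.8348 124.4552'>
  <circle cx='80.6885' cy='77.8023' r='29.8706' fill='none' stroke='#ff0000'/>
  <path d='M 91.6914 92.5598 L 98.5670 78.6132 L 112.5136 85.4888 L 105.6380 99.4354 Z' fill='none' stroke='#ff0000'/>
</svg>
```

viewBox `0 0 166.8348 124.4552` with mm width/height → 1 unit = 1 mm. Flip: y_m = 124.4552 − y_svg.

**Shape 1** — `<circle>` circle, stroke `#ff0000` → score (S540, F2090). Machine vertices: (110.5591,46.6529) → (106.5572,61.5882) → (95.6238,72.5216) → (80.6885,76.5235) → (65.7532,72.5216) → (54.8198,61.5882) → (50.8179,46.6529) → (54.8198,31.7176) → (65.7532,20.7842) → (80.6885,16.7823) → (95.6238,20.7842) → (106.5572,31.7176) → (110.5591,46.6529). Closed: final G1 returns to the first vertex.

**Shape 2** — `<path>` regular polygon, stroke `#ff0000` → score (S540, F2090). Machine vertices: (91.6914,31.8954) → (98.5670,45.8420) → (112.5136,38.9664) → (105.6380,25.0198) → (91.6914,31.8954). Closed: final G1 returns to the first vertex.

; LightBurn 1.4.05
; GRBL device profile, absolute coords
G21
G90
G0 X110.5591 Y46.6529
M3 S540
G1 X106.5572 Y61.5882 F2090
G1 X95.6238 Y72.5216 F2090
G1 X80.6885 Y76.5235 F2090
G1 X65.7532 Y72.5216 F2090
G1 X54.8198 Y61.5882 F2090
G1 X50.8179 Y46.6529 F2090
G1 X54.8198 Y31.7176 F2090
G1 X65.7532 Y20.7842 F2090
G1 X80.6885 Y16.7823 F2090
G1 X95.6238 Y20.7842 F2090
G1 X106.5572 Y31.7176 F2090
G1 X110.5591 Y46.6529 F2090
G0 X91.6914 Y31.8954
M3 S540
G1 X98.5670 Y45.8420 F2090
G1 X112.5136 Y38.9664 F2090
G1 X105.6380 Y25.0198 F2090
G1 X91.6914 Y31.8954 F2090
M5
G0 X0.0000 Y0.0000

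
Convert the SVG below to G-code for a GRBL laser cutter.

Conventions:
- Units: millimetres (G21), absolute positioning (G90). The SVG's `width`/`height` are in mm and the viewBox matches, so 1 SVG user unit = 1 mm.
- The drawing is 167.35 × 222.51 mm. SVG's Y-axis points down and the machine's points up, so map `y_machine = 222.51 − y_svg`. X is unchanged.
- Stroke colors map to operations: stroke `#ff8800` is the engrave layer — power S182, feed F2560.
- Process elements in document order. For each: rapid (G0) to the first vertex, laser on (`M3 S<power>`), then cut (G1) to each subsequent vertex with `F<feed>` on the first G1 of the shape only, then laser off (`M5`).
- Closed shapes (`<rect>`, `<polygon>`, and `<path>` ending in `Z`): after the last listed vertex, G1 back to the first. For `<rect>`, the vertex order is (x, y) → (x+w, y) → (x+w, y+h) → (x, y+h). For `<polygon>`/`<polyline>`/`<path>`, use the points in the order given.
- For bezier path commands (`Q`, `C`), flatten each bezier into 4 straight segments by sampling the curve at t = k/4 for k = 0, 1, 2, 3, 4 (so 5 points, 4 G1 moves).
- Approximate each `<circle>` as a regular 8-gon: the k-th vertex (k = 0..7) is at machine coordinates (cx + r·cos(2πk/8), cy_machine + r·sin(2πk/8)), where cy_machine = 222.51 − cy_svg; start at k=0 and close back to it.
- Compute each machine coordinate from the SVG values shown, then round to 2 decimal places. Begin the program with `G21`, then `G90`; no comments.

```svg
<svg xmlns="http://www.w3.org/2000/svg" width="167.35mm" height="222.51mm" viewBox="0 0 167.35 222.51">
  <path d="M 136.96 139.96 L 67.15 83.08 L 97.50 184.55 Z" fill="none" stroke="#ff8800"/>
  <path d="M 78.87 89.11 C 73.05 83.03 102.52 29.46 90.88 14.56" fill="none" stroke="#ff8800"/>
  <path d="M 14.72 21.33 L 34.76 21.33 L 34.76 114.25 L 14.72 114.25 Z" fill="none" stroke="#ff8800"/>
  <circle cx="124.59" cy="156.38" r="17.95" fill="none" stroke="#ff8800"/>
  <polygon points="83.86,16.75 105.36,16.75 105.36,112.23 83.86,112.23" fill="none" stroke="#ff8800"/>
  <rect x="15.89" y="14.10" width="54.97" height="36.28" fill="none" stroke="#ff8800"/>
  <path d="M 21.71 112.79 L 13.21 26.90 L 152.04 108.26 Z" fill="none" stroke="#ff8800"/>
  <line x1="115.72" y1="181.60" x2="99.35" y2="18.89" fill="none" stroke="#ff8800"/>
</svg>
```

1 u = 1 mm; y_m = 222.51 − y.

[1] `<path>` closed polygon, #ff8800→engrave S182 F2560: (136.96,82.55) → (67.15,139.43) → (97.50,37.96) → (136.96,82.55) (closed)

[2] `<path>` cubic bezier, #ff8800→engrave S182 F2560: (78.87,133.40) → (79.93,145.52) → (87.06,167.37) → (93.10,190.87) → (90.88,207.95)

[3] `<path>` rectangle, #ff8800→engrave S182 F2560: (14.72,201.18) → (34.76,201.18) → (34.76,108.26) → (14.72,108.26) → (14.72,201.18) (closed)

[4] `<circle>` circle, #ff8800→engrave S182 F2560: (142.54,66.13) → (137.28,78.82) → (124.59,84.08) → (111.90,78.82) → (106.64,66.13) → (111.90,53.44) → (124.59,48.18) → (137.28,53.44) → (142.54,66.13) (closed)

[5] `<polygon>` rectangle, #ff8800→engrave S182 F2560: (83.86,205.76) → (105.36,205.76) → (105.36,110.28) → (83.86,110.28) → (83.86,205.76) (closed)

[6] `<rect>` rectangle, #ff8800→engrave S182 F2560: (15.89,208.41) → (70.86,208.41) → (70.86,172.13) → (15.89,172.13) → (15.89,208.41) (closed)

[7] `<path>` closed polygon, #ff8800→engrave S182 F2560: (21.71,109.72) → (13.21,195.61) → (152.04,114.25) → (21.71,109.72) (closed)

[8] `<line>` line segment, #ff8800→engrave S182 F2560: (115.72,40.91) → (99.35,203.62)

G21
G90
G0 X136.96 Y82.55
M3 S182
G1 X67.15 Y139.43 F2560
G1 X97.50 Y37.96
G1 X136.96 Y82.55
M5
G0 X78.87 Y133.40
M3 S182
G1 X79.93 Y145.52 F2560
G1 X87.06 Y167.37
G1 X93.10 Y190.87
G1 X90.88 Y207.95
M5
G0 X14.72 Y201.18
M3 S182
G1 X34.76 Y201.18 F2560
G1 X34.76 Y108.26
G1 X14.72 Y108.26
G1 X14.72 Y201.18
M5
G0 X142.54 Y66.13
M3 S182
G1 X137.28 Y78.82 F2560
G1 X124.59 Y84.08
G1 X111.90 Y78.82
G1 X106.64 Y66.13
G1 X111.90 Y53.44
G1 X124.59 Y48.18
G1 X137.28 Y53.44
G1 X142.54 Y66.13
M5
G0 X83.86 Y205.76
M3 S182
G1 X105.36 Y205.76 F2560
G1 X105.36 Y110.28
G1 X83.86 Y110.28
G1 X83.86 Y205.76
M5
G0 X15.89 Y208.41
M3 S182
G1 X70.86 Y208.41 F2560
G1 X70.86 Y172.13
G1 X15.89 Y172.13
G1 X15.89 Y208.41
M5
G0 X21.71 Y109.72
M3 S182
G1 X13.21 Y195.61 F2560
G1 X152.04 Y114.25
G1 X21.71 Y109.72
M5
G0 X115.72 Y40.91
M3 S182
G1 X99.35 Y203.62 F2560
M5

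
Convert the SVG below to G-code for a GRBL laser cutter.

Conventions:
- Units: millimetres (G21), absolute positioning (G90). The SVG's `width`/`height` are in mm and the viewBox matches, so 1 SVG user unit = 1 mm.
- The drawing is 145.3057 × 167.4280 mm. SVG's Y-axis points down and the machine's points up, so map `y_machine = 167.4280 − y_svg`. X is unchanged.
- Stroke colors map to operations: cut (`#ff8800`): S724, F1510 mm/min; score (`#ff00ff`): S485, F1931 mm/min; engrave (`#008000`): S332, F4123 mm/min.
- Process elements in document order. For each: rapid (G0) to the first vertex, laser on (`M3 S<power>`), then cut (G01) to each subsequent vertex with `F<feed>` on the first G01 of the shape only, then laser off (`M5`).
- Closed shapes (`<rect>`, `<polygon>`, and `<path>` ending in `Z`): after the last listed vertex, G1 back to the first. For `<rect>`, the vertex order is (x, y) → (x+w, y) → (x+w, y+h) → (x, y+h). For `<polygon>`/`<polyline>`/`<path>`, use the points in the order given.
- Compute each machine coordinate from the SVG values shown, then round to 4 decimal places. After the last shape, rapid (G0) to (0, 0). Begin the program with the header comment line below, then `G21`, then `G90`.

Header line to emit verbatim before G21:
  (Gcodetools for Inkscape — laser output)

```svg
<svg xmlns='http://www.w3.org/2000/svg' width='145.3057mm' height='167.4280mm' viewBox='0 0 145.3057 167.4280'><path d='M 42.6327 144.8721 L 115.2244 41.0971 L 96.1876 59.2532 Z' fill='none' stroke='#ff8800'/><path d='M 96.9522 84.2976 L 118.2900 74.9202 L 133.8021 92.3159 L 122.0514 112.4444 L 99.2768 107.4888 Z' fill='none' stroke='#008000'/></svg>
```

(Gcodetools for Inkscape — laser output)
G21
G90
G0 X42.6327 Y22.5559
M3 S724
G01 X115.2244 Y126.3309 F1510
G01 X96.1876 Y108.1748
G01 X42.6327 Y22.5559
M5
G0 X96.9522 Y83.1304
M3 S332
G01 X118.2900 Y92.5078 F4123
G01 X133.8021 Y75.1121
G01 X122.0514 Y54.9836
G01 X99.2768 Y59.9392
G01 X96.9522 Y83.1304
M5
G0 X0.0000 Y0.0000

Since the viewBox matches the mm dimensions, user units are millimetres directly. The only transform is the Y-flip y_m = 167.4280 − y_svg.

Shape 1 is a closed polygon drawn with `<path>`. Its stroke #ff8800 means cut at S724, F1510. After flipping Y the toolpath is (42.6327,22.5559) → (115.2244,126.3309) → (96.1876,108.1748) → (42.6327,22.5559), returning to the start.

Shape 2 is a regular polygon drawn with `<path>`. Its stroke #008000 means engrave at S332, F4123. After flipping Y the toolpath is (96.9522,83.1304) → (118.2900,92.5078) → (133.8021,75.1121) → (122.0514,54.9836) → (99.2768,59.9392) → (96.9522,83.1304), returning to the start.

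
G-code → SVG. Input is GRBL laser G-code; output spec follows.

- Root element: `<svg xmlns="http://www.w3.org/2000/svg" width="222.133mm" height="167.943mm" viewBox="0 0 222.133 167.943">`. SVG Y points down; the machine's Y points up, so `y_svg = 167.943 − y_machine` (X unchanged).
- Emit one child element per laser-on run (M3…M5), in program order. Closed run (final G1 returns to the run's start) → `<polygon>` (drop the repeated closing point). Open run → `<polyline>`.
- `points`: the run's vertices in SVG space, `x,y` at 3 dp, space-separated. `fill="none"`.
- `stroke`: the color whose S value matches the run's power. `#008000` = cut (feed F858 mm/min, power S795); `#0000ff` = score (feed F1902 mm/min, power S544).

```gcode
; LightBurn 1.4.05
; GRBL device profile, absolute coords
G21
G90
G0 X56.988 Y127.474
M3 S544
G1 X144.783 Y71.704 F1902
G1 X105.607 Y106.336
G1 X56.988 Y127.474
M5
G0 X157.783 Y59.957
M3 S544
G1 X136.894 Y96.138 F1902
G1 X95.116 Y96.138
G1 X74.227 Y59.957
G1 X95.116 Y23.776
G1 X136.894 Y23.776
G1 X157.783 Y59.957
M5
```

<svg xmlns="http://www.w3.org/2000/svg" width="222.133mm" height="167.943mm" viewBox="0 0 222.133 167.943">
  <polygon points="56.988,40.469 144.783,96.239 105.607,61.607" fill="none" stroke="#0000ff"/>
  <polygon points="157.783,107.986 136.894,71.805 95.116,71.805 74.227,107.986 95.116,144.167 136.894,144.167" fill="none" stroke="#0000ff"/>
</svg>

Machine Y-up, SVG Y-down with viewBox height 167.943, so y_svg = 167.943 − y_machine; X carries over. Every run uses S544, so all elements get stroke `#0000ff` (score).

Run 1: The run returns to its start, so emit a `<polygon>` with points (Y-flipped): 56.988,40.469 144.783,96.239 105.607,61.607.

Run 2: The run returns to its start, so emit a `<polygon>` with points (Y-flipped): 157.783,107.986 136.894,71.805 95.116,71.805 74.227,107.986 95.116,144.167 136.894,144.167.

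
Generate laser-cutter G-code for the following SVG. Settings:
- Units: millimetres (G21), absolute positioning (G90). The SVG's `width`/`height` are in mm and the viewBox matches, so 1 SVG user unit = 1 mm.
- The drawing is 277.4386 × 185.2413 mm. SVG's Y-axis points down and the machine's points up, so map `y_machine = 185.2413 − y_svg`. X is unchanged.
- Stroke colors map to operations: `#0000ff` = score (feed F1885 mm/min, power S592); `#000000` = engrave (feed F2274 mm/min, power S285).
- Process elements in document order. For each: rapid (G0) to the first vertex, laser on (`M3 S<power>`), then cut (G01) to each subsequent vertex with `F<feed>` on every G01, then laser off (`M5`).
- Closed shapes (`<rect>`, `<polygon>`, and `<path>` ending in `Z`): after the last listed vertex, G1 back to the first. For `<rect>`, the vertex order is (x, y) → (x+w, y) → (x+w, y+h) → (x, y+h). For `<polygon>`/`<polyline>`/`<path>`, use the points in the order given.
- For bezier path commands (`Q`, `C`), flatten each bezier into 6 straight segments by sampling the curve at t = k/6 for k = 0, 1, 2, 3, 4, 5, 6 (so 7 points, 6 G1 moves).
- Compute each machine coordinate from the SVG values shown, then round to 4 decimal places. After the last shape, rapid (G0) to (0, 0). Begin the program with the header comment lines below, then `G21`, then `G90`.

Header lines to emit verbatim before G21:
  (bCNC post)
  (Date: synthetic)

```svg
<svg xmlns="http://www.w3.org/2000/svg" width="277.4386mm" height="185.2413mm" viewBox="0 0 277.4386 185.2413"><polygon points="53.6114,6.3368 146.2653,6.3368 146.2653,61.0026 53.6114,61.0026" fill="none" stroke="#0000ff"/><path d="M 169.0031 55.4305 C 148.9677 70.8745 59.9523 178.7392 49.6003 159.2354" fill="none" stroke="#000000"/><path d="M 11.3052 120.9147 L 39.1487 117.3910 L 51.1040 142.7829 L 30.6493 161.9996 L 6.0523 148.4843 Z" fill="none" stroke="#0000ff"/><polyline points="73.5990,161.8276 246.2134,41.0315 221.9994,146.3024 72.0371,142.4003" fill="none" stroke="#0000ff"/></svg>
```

Since the viewBox matches the mm dimensions, user units are millimetres directly. The only transform is the Y-flip y_m = 185.2413 − y_svg.

Shape 1 is a rectangle drawn with `<polygon>`. Its stroke #0000ff means score at S592, F1885. After flipping Y the toolpath is (53.6114,178.9045) → (146.2653,178.9045) → (146.2653,124.2387) → (53.6114,124.2387) → (53.6114,178.9045), returning to the start.

Shape 2 is a cubic bezier drawn with `<path>`. Its stroke #000000 means engrave at S285, F2274. After flipping Y the toolpath is (169.0031,129.8108) → (153.9206,115.4046) → (131.4426,91.7002) → (105.6704,64.8029) → (80.7052,40.8179) → (60.6480,25.8505) → (49.6003,26.0059).

Shape 3 is a regular polygon drawn with `<path>`. Its stroke #0000ff means score at S592, F1885. After flipping Y the toolpath is (11.3052,64.3266) → (39.1487,67.8503) → (51.1040,42.4584) → (30.6493,23.2417) → (6.0523,36.7570) → (11.3052,64.3266), returning to the start.

Shape 4 is a open polyline drawn with `<polyline>`. Its stroke #0000ff means score at S592, F1885. After flipping Y the toolpath is (73.5990,23.4137) → (246.2134,144.2098) → (221.9994,38.9389) → (72.0371,42.8410).

(bCNC post)
(Date: synthetic)
G21
G90
G0 X53.6114 Y178.9045
M3 S592
G01 X146.2653 Y178.9045 F1885
G01 X146.2653 Y124.2387 F1885
G01 X53.6114 Y124.2387 F1885
G01 X53.6114 Y178.9045 F1885
M5
G0 X169.0031 Y129.8108
M3 S285
G01 X153.9206 Y115.4046 F2274
G01 X131.4426 Y91.7002 F2274
G01 X105.6704 Y64.8029 F2274
G01 X80.7052 Y40.8179 F2274
G01 X60.6480 Y25.8505 F2274
G01 X49.6003 Y26.0059 F2274
M5
G0 X11.3052 Y64.3266
M3 S592
G01 X39.1487 Y67.8503 F1885
G01 X51.1040 Y42.4584 F1885
G01 X30.6493 Y23.2417 F1885
G01 X6.0523 Y36.7570 F1885
G01 X11.3052 Y64.3266 F1885
M5
G0 X73.5990 Y23.4137
M3 S592
G01 X246.2134 Y144.2098 F1885
G01 X221.9994 Y38.9389 F1885
G01 X72.0371 Y42.8410 F1885
M5
G0 X0.0000 Y0.0000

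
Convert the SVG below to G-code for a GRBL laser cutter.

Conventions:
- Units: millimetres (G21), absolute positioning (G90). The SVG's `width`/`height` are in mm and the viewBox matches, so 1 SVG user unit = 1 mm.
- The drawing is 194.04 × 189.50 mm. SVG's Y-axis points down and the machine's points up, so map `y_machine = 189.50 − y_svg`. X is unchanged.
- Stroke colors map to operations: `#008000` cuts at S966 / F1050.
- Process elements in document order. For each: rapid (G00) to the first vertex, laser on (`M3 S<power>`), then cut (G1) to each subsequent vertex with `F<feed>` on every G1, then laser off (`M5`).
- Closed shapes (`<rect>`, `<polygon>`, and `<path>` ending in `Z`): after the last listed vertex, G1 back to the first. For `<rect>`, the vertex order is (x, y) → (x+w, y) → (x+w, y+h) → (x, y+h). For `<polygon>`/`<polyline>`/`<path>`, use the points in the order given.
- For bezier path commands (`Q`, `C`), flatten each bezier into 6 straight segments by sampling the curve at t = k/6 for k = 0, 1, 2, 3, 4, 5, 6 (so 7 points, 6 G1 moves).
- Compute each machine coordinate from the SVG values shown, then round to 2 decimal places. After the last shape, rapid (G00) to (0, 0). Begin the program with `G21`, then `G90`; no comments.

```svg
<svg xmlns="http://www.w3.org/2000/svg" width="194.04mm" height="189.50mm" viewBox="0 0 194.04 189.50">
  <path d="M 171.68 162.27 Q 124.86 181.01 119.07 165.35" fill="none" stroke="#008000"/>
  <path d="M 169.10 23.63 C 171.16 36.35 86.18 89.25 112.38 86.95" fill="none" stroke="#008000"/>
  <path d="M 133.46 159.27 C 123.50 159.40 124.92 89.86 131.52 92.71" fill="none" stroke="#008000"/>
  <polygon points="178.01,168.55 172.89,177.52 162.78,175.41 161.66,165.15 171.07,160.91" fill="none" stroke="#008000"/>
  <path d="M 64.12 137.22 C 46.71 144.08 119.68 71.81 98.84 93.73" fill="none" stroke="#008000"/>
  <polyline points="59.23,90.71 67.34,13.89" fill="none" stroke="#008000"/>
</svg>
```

G21
G90
G00 X171.68 Y27.23
M3 S966
G1 X157.21 Y21.94 F1050
G1 X145.03 Y18.56 F1050
G1 X135.12 Y17.09 F1050
G1 X127.49 Y17.53 F1050
G1 X122.14 Y19.89 F1050
G1 X119.07 Y24.15 F1050
M5
G00 X169.10 Y165.87
M3 S966
G1 X163.79 Y156.60 F1050
G1 X149.49 Y143.29 F1050
G1 X131.69 Y128.58 F1050
G1 X115.90 Y115.12 F1050
G1 X107.63 Y105.56 F1050
G1 X112.38 Y102.55 F1050
M5
G00 X133.46 Y30.23
M3 S966
G1 X129.40 Y35.31 F1050
G1 X127.06 Y48.06 F1050
G1 X126.28 Y64.53 F1050
G1 X126.88 Y80.77 F1050
G1 X128.68 Y92.84 F1050
G1 X131.52 Y96.79 F1050
M5
G00 X178.01 Y20.95
M3 S966
G1 X172.89 Y11.98 F1050
G1 X162.78 Y14.09 F1050
G1 X161.66 Y24.35 F1050
G1 X171.07 Y28.59 F1050
G1 X178.01 Y20.95 F1050
M5
G00 X64.12 Y52.28
M3 S966
G1 X62.09 Y54.64 F1050
G1 X70.01 Y65.38 F1050
G1 X82.77 Y79.67 F1050
G1 X95.23 Y92.71 F1050
G1 X102.30 Y99.68 F1050
G1 X98.84 Y95.77 F1050
M5
G00 X59.23 Y98.79
M3 S966
G1 X67.34 Y175.61 F1050
M5
G00 X0.00 Y0.00

Since the viewBox matches the mm dimensions, user units are millimetres directly. The only transform is the Y-flip y_m = 189.50 − y_svg.

Shape 1 is a quadratic bezier drawn with `<path>`. Its stroke #008000 means cut at S966, F1050. After flipping Y the toolpath is (171.68,27.23) → (157.21,21.94) → (145.03,18.56) → (135.12,17.09) → (127.49,17.53) → (122.14,19.89) → (119.07,24.15).

Shape 2 is a cubic bezier drawn with `<path>`. Its stroke #008000 means cut at S966, F1050. After flipping Y the toolpath is (169.10,165.87) → (163.79,156.60) → (149.49,143.29) → (131.69,128.58) → (115.90,115.12) → (107.63,105.56) → (112.38,102.55).

Shape 3 is a cubic bezier drawn with `<path>`. Its stroke #008000 means cut at S966, F1050. After flipping Y the toolpath is (133.46,30.23) → (129.40,35.31) → (127.06,48.06) → (126.28,64.53) → (126.88,80.77) → (128.68,92.84) → (131.52,96.79).

Shape 4 is a regular polygon drawn with `<polygon>`. Its stroke #008000 means cut at S966, F1050. After flipping Y the toolpath is (178.01,20.95) → (172.89,11.98) → (162.78,14.09) → (161.66,24.35) → (171.07,28.59) → (178.01,20.95), returning to the start.

Shape 5 is a cubic bezier drawn with `<path>`. Its stroke #008000 means cut at S966, F1050. After flipping Y the toolpath is (64.12,52.28) → (62.09,54.64) → (70.01,65.38) → (82.77,79.67) → (95.23,92.71) → (102.30,99.68) → (98.84,95.77).

Shape 6 is a line segment drawn with `<polyline>`. Its stroke #008000 means cut at S966, F1050. After flipping Y the toolpath is (59.23,98.79) → (67.34,175.61).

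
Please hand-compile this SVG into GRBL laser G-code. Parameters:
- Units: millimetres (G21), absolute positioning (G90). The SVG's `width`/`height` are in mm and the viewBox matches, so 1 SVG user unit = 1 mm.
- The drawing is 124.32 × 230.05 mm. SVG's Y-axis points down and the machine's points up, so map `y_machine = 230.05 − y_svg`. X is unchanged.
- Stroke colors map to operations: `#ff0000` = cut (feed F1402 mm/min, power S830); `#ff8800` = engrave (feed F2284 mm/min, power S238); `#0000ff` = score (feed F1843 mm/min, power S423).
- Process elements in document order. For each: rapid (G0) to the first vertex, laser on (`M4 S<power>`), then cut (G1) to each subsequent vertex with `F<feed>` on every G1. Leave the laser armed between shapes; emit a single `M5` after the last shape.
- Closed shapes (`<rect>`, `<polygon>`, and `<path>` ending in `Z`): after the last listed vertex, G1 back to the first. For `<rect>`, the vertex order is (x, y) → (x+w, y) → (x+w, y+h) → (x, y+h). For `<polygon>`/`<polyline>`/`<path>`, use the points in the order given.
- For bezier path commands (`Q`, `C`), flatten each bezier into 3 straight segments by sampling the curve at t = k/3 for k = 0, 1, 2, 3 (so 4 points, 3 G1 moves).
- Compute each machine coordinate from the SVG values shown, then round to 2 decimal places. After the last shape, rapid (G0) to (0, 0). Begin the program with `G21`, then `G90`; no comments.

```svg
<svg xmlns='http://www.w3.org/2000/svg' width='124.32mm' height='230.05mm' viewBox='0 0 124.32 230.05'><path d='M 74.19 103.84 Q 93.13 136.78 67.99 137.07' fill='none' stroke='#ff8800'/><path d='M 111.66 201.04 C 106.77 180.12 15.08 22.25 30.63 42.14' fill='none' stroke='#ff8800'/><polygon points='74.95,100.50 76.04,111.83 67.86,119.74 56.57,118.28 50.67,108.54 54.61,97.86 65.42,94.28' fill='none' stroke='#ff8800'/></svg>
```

G21
G90
G0 X74.19 Y126.21
M4 S238
G1 X81.92 Y107.88 F2284
G1 X79.85 Y96.80 F2284
G1 X67.99 Y92.98 F2284
G0 X111.66 Y29.01
M4 S238
G1 X85.02 Y83.92 F2284
G1 X43.64 Y160.20 F2284
G1 X30.63 Y187.91 F2284
G0 X74.95 Y129.55
M4 S238
G1 X76.04 Y118.22 F2284
G1 X67.86 Y110.31 F2284
G1 X56.57 Y111.77 F2284
G1 X50.67 Y121.51 F2284
G1 X54.61 Y132.19 F2284
G1 X65.42 Y135.77 F2284
G1 X74.95 Y129.55 F2284
M5
G0 X0.00 Y0.00

Since the viewBox matches the mm dimensions, user units are millimetres directly. The only transform is the Y-flip y_m = 230.05 − y_svg.

Shape 1 is a quadratic bezier drawn with `<path>`. Its stroke #ff8800 means engrave at S238, F2284. After flipping Y the toolpath is (74.19,126.21) → (81.92,107.88) → (79.85,96.80) → (67.99,92.98).

Shape 2 is a cubic bezier drawn with `<path>`. Its stroke #ff8800 means engrave at S238, F2284. After flipping Y the toolpath is (111.66,29.01) → (85.02,83.92) → (43.64,160.20) → (30.63,187.91).

Shape 3 is a regular polygon drawn with `<polygon>`. Its stroke #ff8800 means engrave at S238, F2284. After flipping Y the toolpath is (74.95,129.55) → (76.04,118.22) → (67.86,110.31) → (56.57,111.77) → (50.67,121.51) → (54.61,132.19) → (65.42,135.77) → (74.95,129.55), returning to the start.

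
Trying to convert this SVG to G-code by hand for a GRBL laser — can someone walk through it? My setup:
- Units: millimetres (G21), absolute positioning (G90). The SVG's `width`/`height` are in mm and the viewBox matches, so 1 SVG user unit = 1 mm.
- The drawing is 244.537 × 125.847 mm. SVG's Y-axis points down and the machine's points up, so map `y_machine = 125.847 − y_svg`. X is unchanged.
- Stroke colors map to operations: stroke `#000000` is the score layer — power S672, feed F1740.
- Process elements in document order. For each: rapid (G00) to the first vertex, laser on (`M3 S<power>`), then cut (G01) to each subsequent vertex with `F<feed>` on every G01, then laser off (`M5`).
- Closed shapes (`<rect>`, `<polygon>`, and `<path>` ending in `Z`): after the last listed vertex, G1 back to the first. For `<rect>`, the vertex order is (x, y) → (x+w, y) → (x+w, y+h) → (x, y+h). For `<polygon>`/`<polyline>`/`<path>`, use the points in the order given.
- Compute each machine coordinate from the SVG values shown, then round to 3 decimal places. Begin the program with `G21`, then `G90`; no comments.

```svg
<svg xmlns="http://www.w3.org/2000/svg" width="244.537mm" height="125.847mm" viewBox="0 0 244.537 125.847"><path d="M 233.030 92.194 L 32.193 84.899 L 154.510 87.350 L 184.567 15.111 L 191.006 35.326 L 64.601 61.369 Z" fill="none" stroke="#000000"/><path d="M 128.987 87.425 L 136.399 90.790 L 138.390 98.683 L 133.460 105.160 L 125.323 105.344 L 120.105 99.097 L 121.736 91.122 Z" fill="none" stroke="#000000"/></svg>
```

1 u = 1 mm; y_m = 125.847 − y.

[1] `<path>` closed polygon, #000000→score S672 F1740: (233.030,33.653) → (32.193,40.948) → (154.510,38.497) → (184.567,110.736) → (191.006,90.521) → (64.601,64.478) → (233.030,33.653) (closed)

[2] `<path>` regular polygon, #000000→score S672 F1740: (128.987,38.422) → (136.399,35.057) → (138.390,27.164) → (133.460,20.687) → (125.323,20.503) → (120.105,26.750) → (121.736,34.725) → (128.987,38.422) (closed)

G21
G90
G00 X233.030 Y33.653
M3 S672
G01 X32.193 Y40.948 F1740
G01 X154.510 Y38.497 F1740
G01 X184.567 Y110.736 F1740
G01 X191.006 Y90.521 F1740
G01 X64.601 Y64.478 F1740
G01 X233.030 Y33.653 F1740
M5
G00 X128.987 Y38.422
M3 S672
G01 X136.399 Y35.057 F1740
G01 X138.390 Y27.164 F1740
G01 X133.460 Y20.687 F1740
G01 X125.323 Y20.503 F1740
G01 X120.105 Y26.750 F1740
G01 X121.736 Y34.725 F1740
G01 X128.987 Y38.422 F1740
M5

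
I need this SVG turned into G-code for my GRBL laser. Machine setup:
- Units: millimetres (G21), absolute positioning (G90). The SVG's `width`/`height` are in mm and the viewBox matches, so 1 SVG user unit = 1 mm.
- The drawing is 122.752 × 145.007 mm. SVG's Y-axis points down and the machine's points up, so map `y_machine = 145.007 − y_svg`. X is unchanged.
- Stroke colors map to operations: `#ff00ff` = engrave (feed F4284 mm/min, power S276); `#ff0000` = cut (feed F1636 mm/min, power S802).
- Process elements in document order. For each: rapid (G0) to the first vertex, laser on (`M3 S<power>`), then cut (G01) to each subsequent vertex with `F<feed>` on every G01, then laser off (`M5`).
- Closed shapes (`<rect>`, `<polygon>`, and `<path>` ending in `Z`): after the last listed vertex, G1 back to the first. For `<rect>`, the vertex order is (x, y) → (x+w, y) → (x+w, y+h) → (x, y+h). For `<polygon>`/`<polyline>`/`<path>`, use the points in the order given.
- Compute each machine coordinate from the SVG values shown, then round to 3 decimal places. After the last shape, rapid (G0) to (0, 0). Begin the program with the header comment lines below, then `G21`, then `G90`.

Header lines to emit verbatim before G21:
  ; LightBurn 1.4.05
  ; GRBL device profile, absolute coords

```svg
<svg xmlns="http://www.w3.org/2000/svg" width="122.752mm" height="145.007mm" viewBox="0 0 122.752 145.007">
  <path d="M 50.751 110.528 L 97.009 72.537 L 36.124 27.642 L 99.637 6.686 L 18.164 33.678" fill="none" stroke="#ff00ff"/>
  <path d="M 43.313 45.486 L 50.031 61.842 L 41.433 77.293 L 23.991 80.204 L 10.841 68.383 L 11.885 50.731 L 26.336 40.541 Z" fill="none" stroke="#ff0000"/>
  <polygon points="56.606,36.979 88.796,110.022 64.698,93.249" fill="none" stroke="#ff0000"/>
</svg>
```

viewBox `0 0 122.752 145.007` with mm width/height → 1 unit = 1 mm. Flip: y_m = 145.007 − y_svg.

**Shape 1** — `<path>` open polyline, stroke `#ff00ff` → engrave (S276, F4284). Machine vertices: (50.751,34.479) → (97.009,72.470) → (36.124,117.365) → (99.637,138.321) → (18.164,111.329). Open path.

**Shape 2** — `<path>` regular polygon, stroke `#ff0000` → cut (S802, F1636). Machine vertices: (43.313,99.521) → (50.031,83.165) → (41.433,67.714) → (23.991,64.803) → (10.841,76.624) → (11.885,94.276) → (26.336,104.466) → (43.313,99.521). Closed: final G1 returns to the first vertex.

**Shape 3** — `<polygon>` closed polygon, stroke `#ff0000` → cut (S802, F1636). Machine vertices: (56.606,108.028) → (88.796,34.985) → (64.698,51.758) → (56.606,108.028). Closed: final G1 returns to the first vertex.

; LightBurn 1.4.05
; GRBL device profile, absolute coords
G21
G90
G0 X50.751 Y34.479
M3 S276
G01 X97.009 Y72.470 F4284
G01 X36.124 Y117.365 F4284
G01 X99.637 Y138.321 F4284
G01 X18.164 Y111.329 F4284
M5
G0 X43.313 Y99.521
M3 S802
G01 X50.031 Y83.165 F1636
G01 X41.433 Y67.714 F1636
G01 X23.991 Y64.803 F1636
G01 X10.841 Y76.624 F1636
G01 X11.885 Y94.276 F1636
G01 X26.336 Y104.466 F1636
G01 X43.313 Y99.521 F1636
M5
G0 X56.606 Y108.028
M3 S802
G01 X88.796 Y34.985 F1636
G01 X64.698 Y51.758 F1636
G01 X56.606 Y108.028 F1636
M5
G0 X0.000 Y0.000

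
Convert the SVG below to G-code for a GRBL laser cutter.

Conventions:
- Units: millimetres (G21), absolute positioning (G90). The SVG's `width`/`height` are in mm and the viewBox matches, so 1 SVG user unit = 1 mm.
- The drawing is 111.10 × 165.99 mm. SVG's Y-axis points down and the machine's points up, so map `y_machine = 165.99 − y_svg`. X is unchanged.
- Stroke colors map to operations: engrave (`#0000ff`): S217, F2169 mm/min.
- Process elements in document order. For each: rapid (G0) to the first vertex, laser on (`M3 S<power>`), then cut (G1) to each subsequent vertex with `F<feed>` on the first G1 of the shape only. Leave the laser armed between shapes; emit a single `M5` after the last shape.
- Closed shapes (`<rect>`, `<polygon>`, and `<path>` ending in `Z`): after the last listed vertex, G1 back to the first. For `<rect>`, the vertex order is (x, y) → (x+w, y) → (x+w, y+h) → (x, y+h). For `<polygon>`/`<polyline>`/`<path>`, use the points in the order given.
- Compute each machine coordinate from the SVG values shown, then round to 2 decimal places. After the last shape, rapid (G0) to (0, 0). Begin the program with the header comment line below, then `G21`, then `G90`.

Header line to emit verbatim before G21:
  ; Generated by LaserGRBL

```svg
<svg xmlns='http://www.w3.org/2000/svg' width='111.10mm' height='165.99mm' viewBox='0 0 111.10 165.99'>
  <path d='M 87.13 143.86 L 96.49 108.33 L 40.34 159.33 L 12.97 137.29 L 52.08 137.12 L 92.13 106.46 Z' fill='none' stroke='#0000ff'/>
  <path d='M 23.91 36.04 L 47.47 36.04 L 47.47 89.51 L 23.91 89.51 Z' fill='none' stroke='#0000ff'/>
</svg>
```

; Generated by LaserGRBL
G21
G90
G0 X87.13 Y22.13
M3 S217
G1 X96.49 Y57.66 F2169
G1 X40.34 Y6.66
G1 X12.97 Y28.70
G1 X52.08 Y28.87
G1 X92.13 Y59.53
G1 X87.13 Y22.13
G0 X23.91 Y129.95
M3 S217
G1 X47.47 Y129.95 F2169
G1 X47.47 Y76.48
G1 X23.91 Y76.48
G1 X23.91 Y129.95
M5
G0 X0.00 Y0.00

Since the viewBox matches the mm dimensions, user units are millimetres directly. The only transform is the Y-flip y_m = 165.99 − y_svg.

Shape 1 is a closed polygon drawn with `<path>`. Its stroke #0000ff means engrave at S217, F2169. After flipping Y the toolpath is (87.13,22.13) → (96.49,57.66) → (40.34,6.66) → (12.97,28.70) → (52.08,28.87) → (92.13,59.53) → (87.13,22.13), returning to the start.

Shape 2 is a rectangle drawn with `<path>`. Its stroke #0000ff means engrave at S217, F2169. After flipping Y the toolpath is (23.91,129.95) → (47.47,129.95) → (47.47,76.48) → (23.91,76.48) → (23.91,129.95), returning to the start.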